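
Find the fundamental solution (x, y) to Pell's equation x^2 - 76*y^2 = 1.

(x, y) = (57799, 6630)

First expand sqrt(76) as a continued fraction. With x_i = (sqrt(76) + m_i)/d_i and (m_0, d_0) = (0, 1): a_0 = floor(sqrt(76)) = 8, since 8^2 = 64 <= 76 < 81 = 9^2.
Iterate m_{i+1} = d_i*a_i - m_i, d_{i+1} = (76 - m_{i+1}^2)/d_i, a_{i+1} = floor((a_0 + m_{i+1})/d_{i+1}):
  m_1 = 1*8 - 0 = 8, d_1 = (76 - 8^2)/1 = 12/1 = 12, a_1 = floor((8 + 8)/12) = 1.
  m_2 = 12*1 - 8 = 4, d_2 = (76 - 4^2)/12 = 60/12 = 5, a_2 = floor((8 + 4)/5) = 2.
  m_3 = 5*2 - 4 = 6, d_3 = (76 - 6^2)/5 = 40/5 = 8, a_3 = floor((8 + 6)/8) = 1.
  m_4 = 8*1 - 6 = 2, d_4 = (76 - 2^2)/8 = 72/8 = 9, a_4 = floor((8 + 2)/9) = 1.
  m_5 = 9*1 - 2 = 7, d_5 = (76 - 7^2)/9 = 27/9 = 3, a_5 = floor((8 + 7)/3) = 5.
  m_6 = 3*5 - 7 = 8, d_6 = (76 - 8^2)/3 = 12/3 = 4, a_6 = floor((8 + 8)/4) = 4.
  m_7 = 4*4 - 8 = 8, d_7 = (76 - 8^2)/4 = 12/4 = 3, a_7 = floor((8 + 8)/3) = 5.
  m_8 = 3*5 - 8 = 7, d_8 = (76 - 7^2)/3 = 27/3 = 9, a_8 = floor((8 + 7)/9) = 1.
  m_9 = 9*1 - 7 = 2, d_9 = (76 - 2^2)/9 = 72/9 = 8, a_9 = floor((8 + 2)/8) = 1.
  m_10 = 8*1 - 2 = 6, d_10 = (76 - 6^2)/8 = 40/8 = 5, a_10 = floor((8 + 6)/5) = 2.
  m_11 = 5*2 - 6 = 4, d_11 = (76 - 4^2)/5 = 60/5 = 12, a_11 = floor((8 + 4)/12) = 1.
  m_12 = 12*1 - 4 = 8, d_12 = (76 - 8^2)/12 = 12/12 = 1, a_12 = floor((8 + 8)/1) = 16.
  m_13 = 1*16 - 8 = 8, d_13 = (76 - 8^2)/1 = 12/1 = 12: (m_13, d_13) = (m_1, d_1) = (8, 12), so from here the quotients repeat a_1, ..., a_12; the period length is 12.
So sqrt(76) = [8; (1, 2, 1, 1, 5, 4, 5, 1, 1, 2, 1, 16)] with period length k = 12.
k is even, so the fundamental solution of x^2 - 76y^2 = 1 is (p_{k-1}, q_{k-1}) = (p_11, q_11); compute convergents through index 11.
Convergents (p_i = a_i*p_{i-1} + p_{i-2}, q_i = a_i*q_{i-1} + q_{i-2} with p_{-2}=0, p_{-1}=1, q_{-2}=1, q_{-1}=0):
  i=0: a_0=8, p_0 = 8*1 + 0 = 8, q_0 = 8*0 + 1 = 1.
  i=1: a_1=1, p_1 = 1*8 + 1 = 9, q_1 = 1*1 + 0 = 1.
  i=2: a_2=2, p_2 = 2*9 + 8 = 26, q_2 = 2*1 + 1 = 3.
  i=3: a_3=1, p_3 = 1*26 + 9 = 35, q_3 = 1*3 + 1 = 4.
  i=4: a_4=1, p_4 = 1*35 + 26 = 61, q_4 = 1*4 + 3 = 7.
  i=5: a_5=5, p_5 = 5*61 + 35 = 340, q_5 = 5*7 + 4 = 39.
  i=6: a_6=4, p_6 = 4*340 + 61 = 1421, q_6 = 4*39 + 7 = 163.
  i=7: a_7=5, p_7 = 5*1421 + 340 = 7445, q_7 = 5*163 + 39 = 854.
  i=8: a_8=1, p_8 = 1*7445 + 1421 = 8866, q_8 = 1*854 + 163 = 1017.
  i=9: a_9=1, p_9 = 1*8866 + 7445 = 16311, q_9 = 1*1017 + 854 = 1871.
  i=10: a_10=2, p_10 = 2*16311 + 8866 = 41488, q_10 = 2*1871 + 1017 = 4759.
  i=11: a_11=1, p_11 = 1*41488 + 16311 = 57799, q_11 = 1*4759 + 1871 = 6630.
Check: 57799^2 - 76*6630^2 = 3340724401 - 3340724400 = 1, so (x, y) = (57799, 6630) solves the equation, and by the theorem it is the least positive solution.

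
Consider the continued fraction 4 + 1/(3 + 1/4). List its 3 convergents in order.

4/1, 13/3, 56/13

Using the convergent recurrence p_i = a_i*p_{i-1} + p_{i-2}, q_i = a_i*q_{i-1} + q_{i-2} with p_{-2}=0, p_{-1}=1, q_{-2}=1, q_{-1}=0:
  i=0: a_0=4, p_0 = 4*1 + 0 = 4, q_0 = 4*0 + 1 = 1.
  i=1: a_1=3, p_1 = 3*4 + 1 = 13, q_1 = 3*1 + 0 = 3.
  i=2: a_2=4, p_2 = 4*13 + 4 = 56, q_2 = 4*3 + 1 = 13.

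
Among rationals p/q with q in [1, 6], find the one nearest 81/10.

49/6

Expand x = 81/10 as a continued fraction with the Euclidean algorithm:
  81 = 8*10 + 1, so a_0 = 8.
  10 = 10*1 + 0, so a_1 = 10.
so x = [8; 10].
Convergents (p_i = a_i*p_{i-1} + p_{i-2}, q_i = a_i*q_{i-1} + q_{i-2} with p_{-2}=0, p_{-1}=1, q_{-2}=1, q_{-1}=0), until the denominator exceeds 6:
  i=0: a_0=8, p_0 = 8*1 + 0 = 8, q_0 = 8*0 + 1 = 1.
  i=1: a_1=10, p_1 = 10*8 + 1 = 81, q_1 = 10*1 + 0 = 10.
q_1 = 10 > 6, so the last convergent with denominator <= 6 is p_0/q_0 = 8/1.
The closest fraction with denominator <= 6 is either p_0/q_0 or the intermediate fraction (k*p_0 + p_{-1})/(k*q_0 + q_{-1}) with the largest k >= 1 whose denominator stays <= 6; these approach x as k grows, and every other convergent or intermediate fraction in range is farther away.
Largest k: floor((6 - q_{-1})/q_0) = floor((6 - 0)/1) = 6 (using the seeds p_{-1} = 1, q_{-1} = 0).
That gives (6*8 + 1)/(6*1 + 0) = 49/6.
Compare the errors: |x - 8/1| = |81*1 - 8*10|/(10*1) = 1/10, and |x - 49/6| = |81*6 - 49*10|/(10*6) = 4/60.
Cross-multiplying, 4*10 = 40 < 60 = 1*60, so 4/60 is smaller: the intermediate fraction 49/6 is closer to x than 8/1.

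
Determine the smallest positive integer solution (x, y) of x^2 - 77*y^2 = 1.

(x, y) = (351, 40)

First expand sqrt(77) as a continued fraction. With x_i = (sqrt(77) + m_i)/d_i and (m_0, d_0) = (0, 1): a_0 = floor(sqrt(77)) = 8, since 8^2 = 64 <= 77 < 81 = 9^2.
Iterate m_{i+1} = d_i*a_i - m_i, d_{i+1} = (77 - m_{i+1}^2)/d_i, a_{i+1} = floor((a_0 + m_{i+1})/d_{i+1}):
  m_1 = 1*8 - 0 = 8, d_1 = (77 - 8^2)/1 = 13/1 = 13, a_1 = floor((8 + 8)/13) = 1.
  m_2 = 13*1 - 8 = 5, d_2 = (77 - 5^2)/13 = 52/13 = 4, a_2 = floor((8 + 5)/4) = 3.
  m_3 = 4*3 - 5 = 7, d_3 = (77 - 7^2)/4 = 28/4 = 7, a_3 = floor((8 + 7)/7) = 2.
  m_4 = 7*2 - 7 = 7, d_4 = (77 - 7^2)/7 = 28/7 = 4, a_4 = floor((8 + 7)/4) = 3.
  m_5 = 4*3 - 7 = 5, d_5 = (77 - 5^2)/4 = 52/4 = 13, a_5 = floor((8 + 5)/13) = 1.
  m_6 = 13*1 - 5 = 8, d_6 = (77 - 8^2)/13 = 13/13 = 1, a_6 = floor((8 + 8)/1) = 16.
  m_7 = 1*16 - 8 = 8, d_7 = (77 - 8^2)/1 = 13/1 = 13: (m_7, d_7) = (m_1, d_1) = (8, 13), so from here the quotients repeat a_1, ..., a_6; the period length is 6.
So sqrt(77) = [8; (1, 3, 2, 3, 1, 16)] with period length k = 6.
k is even, so the fundamental solution of x^2 - 77y^2 = 1 is (p_{k-1}, q_{k-1}) = (p_5, q_5); compute convergents through index 5.
Convergents (p_i = a_i*p_{i-1} + p_{i-2}, q_i = a_i*q_{i-1} + q_{i-2} with p_{-2}=0, p_{-1}=1, q_{-2}=1, q_{-1}=0):
  i=0: a_0=8, p_0 = 8*1 + 0 = 8, q_0 = 8*0 + 1 = 1.
  i=1: a_1=1, p_1 = 1*8 + 1 = 9, q_1 = 1*1 + 0 = 1.
  i=2: a_2=3, p_2 = 3*9 + 8 = 35, q_2 = 3*1 + 1 = 4.
  i=3: a_3=2, p_3 = 2*35 + 9 = 79, q_3 = 2*4 + 1 = 9.
  i=4: a_4=3, p_4 = 3*79 + 35 = 272, q_4 = 3*9 + 4 = 31.
  i=5: a_5=1, p_5 = 1*272 + 79 = 351, q_5 = 1*31 + 9 = 40.
Check: 351^2 - 77*40^2 = 123201 - 123200 = 1, so (x, y) = (351, 40) solves the equation, and by the theorem it is the least positive solution.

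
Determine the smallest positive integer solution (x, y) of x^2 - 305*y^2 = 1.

(x, y) = (489, 28)

First expand sqrt(305) as a continued fraction. With x_i = (sqrt(305) + m_i)/d_i and (m_0, d_0) = (0, 1): a_0 = floor(sqrt(305)) = 17, since 17^2 = 289 <= 305 < 324 = 18^2.
Iterate m_{i+1} = d_i*a_i - m_i, d_{i+1} = (305 - m_{i+1}^2)/d_i, a_{i+1} = floor((a_0 + m_{i+1})/d_{i+1}):
  m_1 = 1*17 - 0 = 17, d_1 = (305 - 17^2)/1 = 16/1 = 16, a_1 = floor((17 + 17)/16) = 2.
  m_2 = 16*2 - 17 = 15, d_2 = (305 - 15^2)/16 = 80/16 = 5, a_2 = floor((17 + 15)/5) = 6.
  m_3 = 5*6 - 15 = 15, d_3 = (305 - 15^2)/5 = 80/5 = 16, a_3 = floor((17 + 15)/16) = 2.
  m_4 = 16*2 - 15 = 17, d_4 = (305 - 17^2)/16 = 16/16 = 1, a_4 = floor((17 + 17)/1) = 34.
  m_5 = 1*34 - 17 = 17, d_5 = (305 - 17^2)/1 = 16/1 = 16: (m_5, d_5) = (m_1, d_1) = (17, 16), so from here the quotients repeat a_1, ..., a_4; the period length is 4.
So sqrt(305) = [17; (2, 6, 2, 34)] with period length k = 4.
k is even, so the fundamental solution of x^2 - 305y^2 = 1 is (p_{k-1}, q_{k-1}) = (p_3, q_3); compute convergents through index 3.
Convergents (p_i = a_i*p_{i-1} + p_{i-2}, q_i = a_i*q_{i-1} + q_{i-2} with p_{-2}=0, p_{-1}=1, q_{-2}=1, q_{-1}=0):
  i=0: a_0=17, p_0 = 17*1 + 0 = 17, q_0 = 17*0 + 1 = 1.
  i=1: a_1=2, p_1 = 2*17 + 1 = 35, q_1 = 2*1 + 0 = 2.
  i=2: a_2=6, p_2 = 6*35 + 17 = 227, q_2 = 6*2 + 1 = 13.
  i=3: a_3=2, p_3 = 2*227 + 35 = 489, q_3 = 2*13 + 2 = 28.
Check: 489^2 - 305*28^2 = 239121 - 239120 = 1, so (x, y) = (489, 28) solves the equation, and by the theorem it is the least positive solution.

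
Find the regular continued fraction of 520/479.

Run the Euclidean algorithm on 520 and 479; the successive quotients are the partial quotients a_0, a_1, ... (each step inverts the fractional part left over by the previous one):
  520 = 1*479 + 41, so a_0 = 1.
  479 = 11*41 + 28, so a_1 = 11.
  41 = 1*28 + 13, so a_2 = 1.
  28 = 2*13 + 2, so a_3 = 2.
  13 = 6*2 + 1, so a_4 = 6.
  2 = 2*1 + 0, so a_5 = 2.
The remainder reaches 0 after 6 divisions, so the expansion has 6 partial quotients, read off in order.

[1; 11, 1, 2, 6, 2]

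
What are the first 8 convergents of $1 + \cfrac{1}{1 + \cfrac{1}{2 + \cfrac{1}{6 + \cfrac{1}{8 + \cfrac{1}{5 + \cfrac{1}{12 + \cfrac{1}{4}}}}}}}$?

Using the convergent recurrence p_i = a_i*p_{i-1} + p_{i-2}, q_i = a_i*q_{i-1} + q_{i-2} with p_{-2}=0, p_{-1}=1, q_{-2}=1, q_{-1}=0:
  i=0: a_0=1, p_0 = 1*1 + 0 = 1, q_0 = 1*0 + 1 = 1.
  i=1: a_1=1, p_1 = 1*1 + 1 = 2, q_1 = 1*1 + 0 = 1.
  i=2: a_2=2, p_2 = 2*2 + 1 = 5, q_2 = 2*1 + 1 = 3.
  i=3: a_3=6, p_3 = 6*5 + 2 = 32, q_3 = 6*3 + 1 = 19.
  i=4: a_4=8, p_4 = 8*32 + 5 = 261, q_4 = 8*19 + 3 = 155.
  i=5: a_5=5, p_5 = 5*261 + 32 = 1337, q_5 = 5*155 + 19 = 794.
  i=6: a_6=12, p_6 = 12*1337 + 261 = 16305, q_6 = 12*794 + 155 = 9683.
  i=7: a_7=4, p_7 = 4*16305 + 1337 = 66557, q_7 = 4*9683 + 794 = 39526.

1/1, 2/1, 5/3, 32/19, 261/155, 1337/794, 16305/9683, 66557/39526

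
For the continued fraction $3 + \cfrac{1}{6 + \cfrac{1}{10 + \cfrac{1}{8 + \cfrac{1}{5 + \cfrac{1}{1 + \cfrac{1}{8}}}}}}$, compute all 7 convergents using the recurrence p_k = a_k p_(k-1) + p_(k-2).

Using the convergent recurrence p_i = a_i*p_{i-1} + p_{i-2}, q_i = a_i*q_{i-1} + q_{i-2} with p_{-2}=0, p_{-1}=1, q_{-2}=1, q_{-1}=0:
  i=0: a_0=3, p_0 = 3*1 + 0 = 3, q_0 = 3*0 + 1 = 1.
  i=1: a_1=6, p_1 = 6*3 + 1 = 19, q_1 = 6*1 + 0 = 6.
  i=2: a_2=10, p_2 = 10*19 + 3 = 193, q_2 = 10*6 + 1 = 61.
  i=3: a_3=8, p_3 = 8*193 + 19 = 1563, q_3 = 8*61 + 6 = 494.
  i=4: a_4=5, p_4 = 5*1563 + 193 = 8008, q_4 = 5*494 + 61 = 2531.
  i=5: a_5=1, p_5 = 1*8008 + 1563 = 9571, q_5 = 1*2531 + 494 = 3025.
  i=6: a_6=8, p_6 = 8*9571 + 8008 = 84576, q_6 = 8*3025 + 2531 = 26731.

3/1, 19/6, 193/61, 1563/494, 8008/2531, 9571/3025, 84576/26731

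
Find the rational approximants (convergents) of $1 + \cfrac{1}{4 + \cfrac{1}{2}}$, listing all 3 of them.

Using the convergent recurrence p_i = a_i*p_{i-1} + p_{i-2}, q_i = a_i*q_{i-1} + q_{i-2} with p_{-2}=0, p_{-1}=1, q_{-2}=1, q_{-1}=0:
  i=0: a_0=1, p_0 = 1*1 + 0 = 1, q_0 = 1*0 + 1 = 1.
  i=1: a_1=4, p_1 = 4*1 + 1 = 5, q_1 = 4*1 + 0 = 4.
  i=2: a_2=2, p_2 = 2*5 + 1 = 11, q_2 = 2*4 + 1 = 9.

1/1, 5/4, 11/9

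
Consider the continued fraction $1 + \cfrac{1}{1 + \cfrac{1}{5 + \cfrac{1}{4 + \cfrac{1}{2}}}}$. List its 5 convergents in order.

Using the convergent recurrence p_i = a_i*p_{i-1} + p_{i-2}, q_i = a_i*q_{i-1} + q_{i-2} with p_{-2}=0, p_{-1}=1, q_{-2}=1, q_{-1}=0:
  i=0: a_0=1, p_0 = 1*1 + 0 = 1, q_0 = 1*0 + 1 = 1.
  i=1: a_1=1, p_1 = 1*1 + 1 = 2, q_1 = 1*1 + 0 = 1.
  i=2: a_2=5, p_2 = 5*2 + 1 = 11, q_2 = 5*1 + 1 = 6.
  i=3: a_3=4, p_3 = 4*11 + 2 = 46, q_3 = 4*6 + 1 = 25.
  i=4: a_4=2, p_4 = 2*46 + 11 = 103, q_4 = 2*25 + 6 = 56.

1/1, 2/1, 11/6, 46/25, 103/56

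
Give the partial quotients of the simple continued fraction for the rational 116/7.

[16; 1, 1, 3]

Run the Euclidean algorithm on 116 and 7; the successive quotients are the partial quotients a_0, a_1, ... (each step inverts the fractional part left over by the previous one):
  116 = 16*7 + 4, so a_0 = 16.
  7 = 1*4 + 3, so a_1 = 1.
  4 = 1*3 + 1, so a_2 = 1.
  3 = 3*1 + 0, so a_3 = 3.
The remainder reaches 0 after 4 divisions, so the expansion has 4 partial quotients, read off in order.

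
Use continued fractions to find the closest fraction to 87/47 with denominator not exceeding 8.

13/7

Expand x = 87/47 as a continued fraction with the Euclidean algorithm:
  87 = 1*47 + 40, so a_0 = 1.
  47 = 1*40 + 7, so a_1 = 1.
  40 = 5*7 + 5, so a_2 = 5.
  7 = 1*5 + 2, so a_3 = 1.
  5 = 2*2 + 1, so a_4 = 2.
  2 = 2*1 + 0, so a_5 = 2.
so x = [1; 1, 5, 1, 2, 2].
Convergents (p_i = a_i*p_{i-1} + p_{i-2}, q_i = a_i*q_{i-1} + q_{i-2} with p_{-2}=0, p_{-1}=1, q_{-2}=1, q_{-1}=0), until the denominator exceeds 8:
  i=0: a_0=1, p_0 = 1*1 + 0 = 1, q_0 = 1*0 + 1 = 1.
  i=1: a_1=1, p_1 = 1*1 + 1 = 2, q_1 = 1*1 + 0 = 1.
  i=2: a_2=5, p_2 = 5*2 + 1 = 11, q_2 = 5*1 + 1 = 6.
  i=3: a_3=1, p_3 = 1*11 + 2 = 13, q_3 = 1*6 + 1 = 7.
  i=4: a_4=2, p_4 = 2*13 + 11 = 37, q_4 = 2*7 + 6 = 20.
q_4 = 20 > 8, so the last convergent with denominator <= 8 is p_3/q_3 = 13/7.
The closest fraction with denominator <= 8 is either p_3/q_3 or the intermediate fraction (k*p_3 + p_2)/(k*q_3 + q_2) with the largest k >= 1 whose denominator stays <= 8; these approach x as k grows, and every other convergent or intermediate fraction in range is farther away.
Largest k: floor((8 - q_2)/q_3) = floor((8 - 6)/7) = 0.
Since k = 0, no intermediate fraction beyond p_3/q_3 has denominator <= 8, so the convergent 13/7 is the closest (its error is |87*7 - 13*47|/(47*7) = 2/329).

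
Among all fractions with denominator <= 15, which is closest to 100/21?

62/13

Expand x = 100/21 as a continued fraction with the Euclidean algorithm:
  100 = 4*21 + 16, so a_0 = 4.
  21 = 1*16 + 5, so a_1 = 1.
  16 = 3*5 + 1, so a_2 = 3.
  5 = 5*1 + 0, so a_3 = 5.
so x = [4; 1, 3, 5].
Convergents (p_i = a_i*p_{i-1} + p_{i-2}, q_i = a_i*q_{i-1} + q_{i-2} with p_{-2}=0, p_{-1}=1, q_{-2}=1, q_{-1}=0), until the denominator exceeds 15:
  i=0: a_0=4, p_0 = 4*1 + 0 = 4, q_0 = 4*0 + 1 = 1.
  i=1: a_1=1, p_1 = 1*4 + 1 = 5, q_1 = 1*1 + 0 = 1.
  i=2: a_2=3, p_2 = 3*5 + 4 = 19, q_2 = 3*1 + 1 = 4.
  i=3: a_3=5, p_3 = 5*19 + 5 = 100, q_3 = 5*4 + 1 = 21.
q_3 = 21 > 15, so the last convergent with denominator <= 15 is p_2/q_2 = 19/4.
The closest fraction with denominator <= 15 is either p_2/q_2 or the intermediate fraction (k*p_2 + p_1)/(k*q_2 + q_1) with the largest k >= 1 whose denominator stays <= 15; these approach x as k grows, and every other convergent or intermediate fraction in range is farther away.
Largest k: floor((15 - q_1)/q_2) = floor((15 - 1)/4) = 3.
That gives (3*19 + 5)/(3*4 + 1) = 62/13.
Compare the errors: |x - 19/4| = |100*4 - 19*21|/(21*4) = 1/84, and |x - 62/13| = |100*13 - 62*21|/(21*13) = 2/273.
Cross-multiplying, 2*84 = 168 < 273 = 1*273, so 2/273 is smaller: the intermediate fraction 62/13 is closer to x than 19/4.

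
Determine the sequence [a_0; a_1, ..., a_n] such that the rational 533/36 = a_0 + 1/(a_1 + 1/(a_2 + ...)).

[14; 1, 4, 7]

Run the Euclidean algorithm on 533 and 36; the successive quotients are the partial quotients a_0, a_1, ... (each step inverts the fractional part left over by the previous one):
  533 = 14*36 + 29, so a_0 = 14.
  36 = 1*29 + 7, so a_1 = 1.
  29 = 4*7 + 1, so a_2 = 4.
  7 = 7*1 + 0, so a_3 = 7.
The remainder reaches 0 after 4 divisions, so the expansion has 4 partial quotients, read off in order.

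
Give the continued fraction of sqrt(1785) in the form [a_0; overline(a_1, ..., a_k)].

Write x_i = (sqrt(1785) + m_i)/d_i with (m_0, d_0) = (0, 1). a_0 = floor(sqrt(1785)) = 42, since 42^2 = 1764 <= 1785 < 1849 = 43^2.
Iterate m_{i+1} = d_i*a_i - m_i, d_{i+1} = (1785 - m_{i+1}^2)/d_i, a_{i+1} = floor((a_0 + m_{i+1})/d_{i+1}):
  m_1 = 1*42 - 0 = 42, d_1 = (1785 - 42^2)/1 = 21/1 = 21, a_1 = floor((42 + 42)/21) = 4.
  m_2 = 21*4 - 42 = 42, d_2 = (1785 - 42^2)/21 = 21/21 = 1, a_2 = floor((42 + 42)/1) = 84.
  m_3 = 1*84 - 42 = 42, d_3 = (1785 - 42^2)/1 = 21/1 = 21: (m_3, d_3) = (m_1, d_1) = (42, 21), so from here the quotients repeat a_1, a_2; the period length is 2.
Hence the expansion of sqrt(1785) is a_0 = 42 followed by the repeating block 4, 84 (period 2).

[42; overline(4, 84)]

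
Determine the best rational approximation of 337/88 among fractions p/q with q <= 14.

23/6

Expand x = 337/88 as a continued fraction with the Euclidean algorithm:
  337 = 3*88 + 73, so a_0 = 3.
  88 = 1*73 + 15, so a_1 = 1.
  73 = 4*15 + 13, so a_2 = 4.
  15 = 1*13 + 2, so a_3 = 1.
  13 = 6*2 + 1, so a_4 = 6.
  2 = 2*1 + 0, so a_5 = 2.
so x = [3; 1, 4, 1, 6, 2].
Convergents (p_i = a_i*p_{i-1} + p_{i-2}, q_i = a_i*q_{i-1} + q_{i-2} with p_{-2}=0, p_{-1}=1, q_{-2}=1, q_{-1}=0), until the denominator exceeds 14:
  i=0: a_0=3, p_0 = 3*1 + 0 = 3, q_0 = 3*0 + 1 = 1.
  i=1: a_1=1, p_1 = 1*3 + 1 = 4, q_1 = 1*1 + 0 = 1.
  i=2: a_2=4, p_2 = 4*4 + 3 = 19, q_2 = 4*1 + 1 = 5.
  i=3: a_3=1, p_3 = 1*19 + 4 = 23, q_3 = 1*5 + 1 = 6.
  i=4: a_4=6, p_4 = 6*23 + 19 = 157, q_4 = 6*6 + 5 = 41.
q_4 = 41 > 14, so the last convergent with denominator <= 14 is p_3/q_3 = 23/6.
The closest fraction with denominator <= 14 is either p_3/q_3 or the intermediate fraction (k*p_3 + p_2)/(k*q_3 + q_2) with the largest k >= 1 whose denominator stays <= 14; these approach x as k grows, and every other convergent or intermediate fraction in range is farther away.
Largest k: floor((14 - q_2)/q_3) = floor((14 - 5)/6) = 1.
That gives (1*23 + 19)/(1*6 + 5) = 42/11.
Compare the errors: |x - 23/6| = |337*6 - 23*88|/(88*6) = 2/528, and |x - 42/11| = |337*11 - 42*88|/(88*11) = 11/968.
Cross-multiplying, 2*968 = 1936 < 5808 = 11*528, so 2/528 is smaller: the convergent 23/6 is closer to x than 42/11.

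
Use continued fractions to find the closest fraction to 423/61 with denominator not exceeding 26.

Expand x = 423/61 as a continued fraction with the Euclidean algorithm:
  423 = 6*61 + 57, so a_0 = 6.
  61 = 1*57 + 4, so a_1 = 1.
  57 = 14*4 + 1, so a_2 = 14.
  4 = 4*1 + 0, so a_3 = 4.
so x = [6; 1, 14, 4].
Convergents (p_i = a_i*p_{i-1} + p_{i-2}, q_i = a_i*q_{i-1} + q_{i-2} with p_{-2}=0, p_{-1}=1, q_{-2}=1, q_{-1}=0), until the denominator exceeds 26:
  i=0: a_0=6, p_0 = 6*1 + 0 = 6, q_0 = 6*0 + 1 = 1.
  i=1: a_1=1, p_1 = 1*6 + 1 = 7, q_1 = 1*1 + 0 = 1.
  i=2: a_2=14, p_2 = 14*7 + 6 = 104, q_2 = 14*1 + 1 = 15.
  i=3: a_3=4, p_3 = 4*104 + 7 = 423, q_3 = 4*15 + 1 = 61.
q_3 = 61 > 26, so the last convergent with denominator <= 26 is p_2/q_2 = 104/15.
The closest fraction with denominator <= 26 is either p_2/q_2 or the intermediate fraction (k*p_2 + p_1)/(k*q_2 + q_1) with the largest k >= 1 whose denominator stays <= 26; these approach x as k grows, and every other convergent or intermediate fraction in range is farther away.
Largest k: floor((26 - q_1)/q_2) = floor((26 - 1)/15) = 1.
That gives (1*104 + 7)/(1*15 + 1) = 111/16.
Compare the errors: |x - 104/15| = |423*15 - 104*61|/(61*15) = 1/915, and |x - 111/16| = |423*16 - 111*61|/(61*16) = 3/976.
Cross-multiplying, 1*976 = 976 < 2745 = 3*915, so 1/915 is smaller: the convergent 104/15 is closer to x than 111/16.

104/15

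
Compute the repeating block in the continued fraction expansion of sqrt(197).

Write x_i = (sqrt(197) + m_i)/d_i with (m_0, d_0) = (0, 1). a_0 = floor(sqrt(197)) = 14, since 14^2 = 196 <= 197 < 225 = 15^2.
Iterate m_{i+1} = d_i*a_i - m_i, d_{i+1} = (197 - m_{i+1}^2)/d_i, a_{i+1} = floor((a_0 + m_{i+1})/d_{i+1}):
  m_1 = 1*14 - 0 = 14, d_1 = (197 - 14^2)/1 = 1/1 = 1, a_1 = floor((14 + 14)/1) = 28.
  m_2 = 1*28 - 14 = 14, d_2 = (197 - 14^2)/1 = 1/1 = 1: (m_2, d_2) = (m_1, d_1) = (14, 1), so from here the quotient a_1 repeats; the period length is 1.
Hence the expansion of sqrt(197) is a_0 = 14 followed by the repeating block 28 (period 1).

[14; (28)]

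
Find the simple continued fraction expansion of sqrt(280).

Write x_i = (sqrt(280) + m_i)/d_i with (m_0, d_0) = (0, 1). a_0 = floor(sqrt(280)) = 16, since 16^2 = 256 <= 280 < 289 = 17^2.
Iterate m_{i+1} = d_i*a_i - m_i, d_{i+1} = (280 - m_{i+1}^2)/d_i, a_{i+1} = floor((a_0 + m_{i+1})/d_{i+1}):
  m_1 = 1*16 - 0 = 16, d_1 = (280 - 16^2)/1 = 24/1 = 24, a_1 = floor((16 + 16)/24) = 1.
  m_2 = 24*1 - 16 = 8, d_2 = (280 - 8^2)/24 = 216/24 = 9, a_2 = floor((16 + 8)/9) = 2.
  m_3 = 9*2 - 8 = 10, d_3 = (280 - 10^2)/9 = 180/9 = 20, a_3 = floor((16 + 10)/20) = 1.
  m_4 = 20*1 - 10 = 10, d_4 = (280 - 10^2)/20 = 180/20 = 9, a_4 = floor((16 + 10)/9) = 2.
  m_5 = 9*2 - 10 = 8, d_5 = (280 - 8^2)/9 = 216/9 = 24, a_5 = floor((16 + 8)/24) = 1.
  m_6 = 24*1 - 8 = 16, d_6 = (280 - 16^2)/24 = 24/24 = 1, a_6 = floor((16 + 16)/1) = 32.
  m_7 = 1*32 - 16 = 16, d_7 = (280 - 16^2)/1 = 24/1 = 24: (m_7, d_7) = (m_1, d_1) = (16, 24), so from here the quotients repeat a_1, ..., a_6; the period length is 6.
Hence the expansion of sqrt(280) is a_0 = 16 followed by the repeating block 1, 2, 1, 2, 1, 32 (period 6).

[16; (1, 2, 1, 2, 1, 32)]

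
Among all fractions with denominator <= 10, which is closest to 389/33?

106/9

Expand x = 389/33 as a continued fraction with the Euclidean algorithm:
  389 = 11*33 + 26, so a_0 = 11.
  33 = 1*26 + 7, so a_1 = 1.
  26 = 3*7 + 5, so a_2 = 3.
  7 = 1*5 + 2, so a_3 = 1.
  5 = 2*2 + 1, so a_4 = 2.
  2 = 2*1 + 0, so a_5 = 2.
so x = [11; 1, 3, 1, 2, 2].
Convergents (p_i = a_i*p_{i-1} + p_{i-2}, q_i = a_i*q_{i-1} + q_{i-2} with p_{-2}=0, p_{-1}=1, q_{-2}=1, q_{-1}=0), until the denominator exceeds 10:
  i=0: a_0=11, p_0 = 11*1 + 0 = 11, q_0 = 11*0 + 1 = 1.
  i=1: a_1=1, p_1 = 1*11 + 1 = 12, q_1 = 1*1 + 0 = 1.
  i=2: a_2=3, p_2 = 3*12 + 11 = 47, q_2 = 3*1 + 1 = 4.
  i=3: a_3=1, p_3 = 1*47 + 12 = 59, q_3 = 1*4 + 1 = 5.
  i=4: a_4=2, p_4 = 2*59 + 47 = 165, q_4 = 2*5 + 4 = 14.
q_4 = 14 > 10, so the last convergent with denominator <= 10 is p_3/q_3 = 59/5.
The closest fraction with denominator <= 10 is either p_3/q_3 or the intermediate fraction (k*p_3 + p_2)/(k*q_3 + q_2) with the largest k >= 1 whose denominator stays <= 10; these approach x as k grows, and every other convergent or intermediate fraction in range is farther away.
Largest k: floor((10 - q_2)/q_3) = floor((10 - 4)/5) = 1.
That gives (1*59 + 47)/(1*5 + 4) = 106/9.
Compare the errors: |x - 59/5| = |389*5 - 59*33|/(33*5) = 2/165, and |x - 106/9| = |389*9 - 106*33|/(33*9) = 3/297.
Cross-multiplying, 3*165 = 495 < 594 = 2*297, so 3/297 is smaller: the intermediate fraction 106/9 is closer to x than 59/5.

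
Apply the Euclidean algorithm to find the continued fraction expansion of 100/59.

Run the Euclidean algorithm on 100 and 59; the successive quotients are the partial quotients a_0, a_1, ... (each step inverts the fractional part left over by the previous one):
  100 = 1*59 + 41, so a_0 = 1.
  59 = 1*41 + 18, so a_1 = 1.
  41 = 2*18 + 5, so a_2 = 2.
  18 = 3*5 + 3, so a_3 = 3.
  5 = 1*3 + 2, so a_4 = 1.
  3 = 1*2 + 1, so a_5 = 1.
  2 = 2*1 + 0, so a_6 = 2.
The remainder reaches 0 after 7 divisions, so the expansion has 7 partial quotients, read off in order.

[1; 1, 2, 3, 1, 1, 2]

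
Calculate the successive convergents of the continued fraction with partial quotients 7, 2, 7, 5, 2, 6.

Using the convergent recurrence p_i = a_i*p_{i-1} + p_{i-2}, q_i = a_i*q_{i-1} + q_{i-2} with p_{-2}=0, p_{-1}=1, q_{-2}=1, q_{-1}=0:
  i=0: a_0=7, p_0 = 7*1 + 0 = 7, q_0 = 7*0 + 1 = 1.
  i=1: a_1=2, p_1 = 2*7 + 1 = 15, q_1 = 2*1 + 0 = 2.
  i=2: a_2=7, p_2 = 7*15 + 7 = 112, q_2 = 7*2 + 1 = 15.
  i=3: a_3=5, p_3 = 5*112 + 15 = 575, q_3 = 5*15 + 2 = 77.
  i=4: a_4=2, p_4 = 2*575 + 112 = 1262, q_4 = 2*77 + 15 = 169.
  i=5: a_5=6, p_5 = 6*1262 + 575 = 8147, q_5 = 6*169 + 77 = 1091.

7/1, 15/2, 112/15, 575/77, 1262/169, 8147/1091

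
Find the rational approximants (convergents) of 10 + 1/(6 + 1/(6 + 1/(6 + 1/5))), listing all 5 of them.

10/1, 61/6, 376/37, 2317/228, 11961/1177

Using the convergent recurrence p_i = a_i*p_{i-1} + p_{i-2}, q_i = a_i*q_{i-1} + q_{i-2} with p_{-2}=0, p_{-1}=1, q_{-2}=1, q_{-1}=0:
  i=0: a_0=10, p_0 = 10*1 + 0 = 10, q_0 = 10*0 + 1 = 1.
  i=1: a_1=6, p_1 = 6*10 + 1 = 61, q_1 = 6*1 + 0 = 6.
  i=2: a_2=6, p_2 = 6*61 + 10 = 376, q_2 = 6*6 + 1 = 37.
  i=3: a_3=6, p_3 = 6*376 + 61 = 2317, q_3 = 6*37 + 6 = 228.
  i=4: a_4=5, p_4 = 5*2317 + 376 = 11961, q_4 = 5*228 + 37 = 1177.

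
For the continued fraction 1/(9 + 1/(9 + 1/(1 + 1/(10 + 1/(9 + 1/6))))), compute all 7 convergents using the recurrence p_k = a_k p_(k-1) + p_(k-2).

Using the convergent recurrence p_i = a_i*p_{i-1} + p_{i-2}, q_i = a_i*q_{i-1} + q_{i-2} with p_{-2}=0, p_{-1}=1, q_{-2}=1, q_{-1}=0:
  i=0: a_0=0, p_0 = 0*1 + 0 = 0, q_0 = 0*0 + 1 = 1.
  i=1: a_1=9, p_1 = 9*0 + 1 = 1, q_1 = 9*1 + 0 = 9.
  i=2: a_2=9, p_2 = 9*1 + 0 = 9, q_2 = 9*9 + 1 = 82.
  i=3: a_3=1, p_3 = 1*9 + 1 = 10, q_3 = 1*82 + 9 = 91.
  i=4: a_4=10, p_4 = 10*10 + 9 = 109, q_4 = 10*91 + 82 = 992.
  i=5: a_5=9, p_5 = 9*109 + 10 = 991, q_5 = 9*992 + 91 = 9019.
  i=6: a_6=6, p_6 = 6*991 + 109 = 6055, q_6 = 6*9019 + 992 = 55106.

0/1, 1/9, 9/82, 10/91, 109/992, 991/9019, 6055/55106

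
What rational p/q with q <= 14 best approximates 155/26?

83/14

Expand x = 155/26 as a continued fraction with the Euclidean algorithm:
  155 = 5*26 + 25, so a_0 = 5.
  26 = 1*25 + 1, so a_1 = 1.
  25 = 25*1 + 0, so a_2 = 25.
so x = [5; 1, 25].
Convergents (p_i = a_i*p_{i-1} + p_{i-2}, q_i = a_i*q_{i-1} + q_{i-2} with p_{-2}=0, p_{-1}=1, q_{-2}=1, q_{-1}=0), until the denominator exceeds 14:
  i=0: a_0=5, p_0 = 5*1 + 0 = 5, q_0 = 5*0 + 1 = 1.
  i=1: a_1=1, p_1 = 1*5 + 1 = 6, q_1 = 1*1 + 0 = 1.
  i=2: a_2=25, p_2 = 25*6 + 5 = 155, q_2 = 25*1 + 1 = 26.
q_2 = 26 > 14, so the last convergent with denominator <= 14 is p_1/q_1 = 6/1.
The closest fraction with denominator <= 14 is either p_1/q_1 or the intermediate fraction (k*p_1 + p_0)/(k*q_1 + q_0) with the largest k >= 1 whose denominator stays <= 14; these approach x as k grows, and every other convergent or intermediate fraction in range is farther away.
Largest k: floor((14 - q_0)/q_1) = floor((14 - 1)/1) = 13.
That gives (13*6 + 5)/(13*1 + 1) = 83/14.
Compare the errors: |x - 6/1| = |155*1 - 6*26|/(26*1) = 1/26, and |x - 83/14| = |155*14 - 83*26|/(26*14) = 12/364.
Cross-multiplying, 12*26 = 312 < 364 = 1*364, so 12/364 is smaller: the intermediate fraction 83/14 is closer to x than 6/1.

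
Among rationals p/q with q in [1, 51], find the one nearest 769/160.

149/31

Expand x = 769/160 as a continued fraction with the Euclidean algorithm:
  769 = 4*160 + 129, so a_0 = 4.
  160 = 1*129 + 31, so a_1 = 1.
  129 = 4*31 + 5, so a_2 = 4.
  31 = 6*5 + 1, so a_3 = 6.
  5 = 5*1 + 0, so a_4 = 5.
so x = [4; 1, 4, 6, 5].
Convergents (p_i = a_i*p_{i-1} + p_{i-2}, q_i = a_i*q_{i-1} + q_{i-2} with p_{-2}=0, p_{-1}=1, q_{-2}=1, q_{-1}=0), until the denominator exceeds 51:
  i=0: a_0=4, p_0 = 4*1 + 0 = 4, q_0 = 4*0 + 1 = 1.
  i=1: a_1=1, p_1 = 1*4 + 1 = 5, q_1 = 1*1 + 0 = 1.
  i=2: a_2=4, p_2 = 4*5 + 4 = 24, q_2 = 4*1 + 1 = 5.
  i=3: a_3=6, p_3 = 6*24 + 5 = 149, q_3 = 6*5 + 1 = 31.
  i=4: a_4=5, p_4 = 5*149 + 24 = 769, q_4 = 5*31 + 5 = 160.
q_4 = 160 > 51, so the last convergent with denominator <= 51 is p_3/q_3 = 149/31.
The closest fraction with denominator <= 51 is either p_3/q_3 or the intermediate fraction (k*p_3 + p_2)/(k*q_3 + q_2) with the largest k >= 1 whose denominator stays <= 51; these approach x as k grows, and every other convergent or intermediate fraction in range is farther away.
Largest k: floor((51 - q_2)/q_3) = floor((51 - 5)/31) = 1.
That gives (1*149 + 24)/(1*31 + 5) = 173/36.
Compare the errors: |x - 149/31| = |769*31 - 149*160|/(160*31) = 1/4960, and |x - 173/36| = |769*36 - 173*160|/(160*36) = 4/5760.
Cross-multiplying, 1*5760 = 5760 < 19840 = 4*4960, so 1/4960 is smaller: the convergent 149/31 is closer to x than 173/36.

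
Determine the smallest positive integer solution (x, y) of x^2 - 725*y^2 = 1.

(x, y) = (9801, 364)

First expand sqrt(725) as a continued fraction. With x_i = (sqrt(725) + m_i)/d_i and (m_0, d_0) = (0, 1): a_0 = floor(sqrt(725)) = 26, since 26^2 = 676 <= 725 < 729 = 27^2.
Iterate m_{i+1} = d_i*a_i - m_i, d_{i+1} = (725 - m_{i+1}^2)/d_i, a_{i+1} = floor((a_0 + m_{i+1})/d_{i+1}):
  m_1 = 1*26 - 0 = 26, d_1 = (725 - 26^2)/1 = 49/1 = 49, a_1 = floor((26 + 26)/49) = 1.
  m_2 = 49*1 - 26 = 23, d_2 = (725 - 23^2)/49 = 196/49 = 4, a_2 = floor((26 + 23)/4) = 12.
  m_3 = 4*12 - 23 = 25, d_3 = (725 - 25^2)/4 = 100/4 = 25, a_3 = floor((26 + 25)/25) = 2.
  m_4 = 25*2 - 25 = 25, d_4 = (725 - 25^2)/25 = 100/25 = 4, a_4 = floor((26 + 25)/4) = 12.
  m_5 = 4*12 - 25 = 23, d_5 = (725 - 23^2)/4 = 196/4 = 49, a_5 = floor((26 + 23)/49) = 1.
  m_6 = 49*1 - 23 = 26, d_6 = (725 - 26^2)/49 = 49/49 = 1, a_6 = floor((26 + 26)/1) = 52.
  m_7 = 1*52 - 26 = 26, d_7 = (725 - 26^2)/1 = 49/1 = 49: (m_7, d_7) = (m_1, d_1) = (26, 49), so from here the quotients repeat a_1, ..., a_6; the period length is 6.
So sqrt(725) = [26; (1, 12, 2, 12, 1, 52)] with period length k = 6.
k is even, so the fundamental solution of x^2 - 725y^2 = 1 is (p_{k-1}, q_{k-1}) = (p_5, q_5); compute convergents through index 5.
Convergents (p_i = a_i*p_{i-1} + p_{i-2}, q_i = a_i*q_{i-1} + q_{i-2} with p_{-2}=0, p_{-1}=1, q_{-2}=1, q_{-1}=0):
  i=0: a_0=26, p_0 = 26*1 + 0 = 26, q_0 = 26*0 + 1 = 1.
  i=1: a_1=1, p_1 = 1*26 + 1 = 27, q_1 = 1*1 + 0 = 1.
  i=2: a_2=12, p_2 = 12*27 + 26 = 350, q_2 = 12*1 + 1 = 13.
  i=3: a_3=2, p_3 = 2*350 + 27 = 727, q_3 = 2*13 + 1 = 27.
  i=4: a_4=12, p_4 = 12*727 + 350 = 9074, q_4 = 12*27 + 13 = 337.
  i=5: a_5=1, p_5 = 1*9074 + 727 = 9801, q_5 = 1*337 + 27 = 364.
Check: 9801^2 - 725*364^2 = 96059601 - 96059600 = 1, so (x, y) = (9801, 364) solves the equation, and by the theorem it is the least positive solution.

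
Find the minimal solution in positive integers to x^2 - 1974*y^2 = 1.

First expand sqrt(1974) as a continued fraction. With x_i = (sqrt(1974) + m_i)/d_i and (m_0, d_0) = (0, 1): a_0 = floor(sqrt(1974)) = 44, since 44^2 = 1936 <= 1974 < 2025 = 45^2.
Iterate m_{i+1} = d_i*a_i - m_i, d_{i+1} = (1974 - m_{i+1}^2)/d_i, a_{i+1} = floor((a_0 + m_{i+1})/d_{i+1}):
  m_1 = 1*44 - 0 = 44, d_1 = (1974 - 44^2)/1 = 38/1 = 38, a_1 = floor((44 + 44)/38) = 2.
  m_2 = 38*2 - 44 = 32, d_2 = (1974 - 32^2)/38 = 950/38 = 25, a_2 = floor((44 + 32)/25) = 3.
  m_3 = 25*3 - 32 = 43, d_3 = (1974 - 43^2)/25 = 125/25 = 5, a_3 = floor((44 + 43)/5) = 17.
  m_4 = 5*17 - 43 = 42, d_4 = (1974 - 42^2)/5 = 210/5 = 42, a_4 = floor((44 + 42)/42) = 2.
  m_5 = 42*2 - 42 = 42, d_5 = (1974 - 42^2)/42 = 210/42 = 5, a_5 = floor((44 + 42)/5) = 17.
  m_6 = 5*17 - 42 = 43, d_6 = (1974 - 43^2)/5 = 125/5 = 25, a_6 = floor((44 + 43)/25) = 3.
  m_7 = 25*3 - 43 = 32, d_7 = (1974 - 32^2)/25 = 950/25 = 38, a_7 = floor((44 + 32)/38) = 2.
  m_8 = 38*2 - 32 = 44, d_8 = (1974 - 44^2)/38 = 38/38 = 1, a_8 = floor((44 + 44)/1) = 88.
  m_9 = 1*88 - 44 = 44, d_9 = (1974 - 44^2)/1 = 38/1 = 38: (m_9, d_9) = (m_1, d_1) = (44, 38), so from here the quotients repeat a_1, ..., a_8; the period length is 8.
So sqrt(1974) = [44; (2, 3, 17, 2, 17, 3, 2, 88)] with period length k = 8.
k is even, so the fundamental solution of x^2 - 1974y^2 = 1 is (p_{k-1}, q_{k-1}) = (p_7, q_7); compute convergents through index 7.
Convergents (p_i = a_i*p_{i-1} + p_{i-2}, q_i = a_i*q_{i-1} + q_{i-2} with p_{-2}=0, p_{-1}=1, q_{-2}=1, q_{-1}=0):
  i=0: a_0=44, p_0 = 44*1 + 0 = 44, q_0 = 44*0 + 1 = 1.
  i=1: a_1=2, p_1 = 2*44 + 1 = 89, q_1 = 2*1 + 0 = 2.
  i=2: a_2=3, p_2 = 3*89 + 44 = 311, q_2 = 3*2 + 1 = 7.
  i=3: a_3=17, p_3 = 17*311 + 89 = 5376, q_3 = 17*7 + 2 = 121.
  i=4: a_4=2, p_4 = 2*5376 + 311 = 11063, q_4 = 2*121 + 7 = 249.
  i=5: a_5=17, p_5 = 17*11063 + 5376 = 193447, q_5 = 17*249 + 121 = 4354.
  i=6: a_6=3, p_6 = 3*193447 + 11063 = 591404, q_6 = 3*4354 + 249 = 13311.
  i=7: a_7=2, p_7 = 2*591404 + 193447 = 1376255, q_7 = 2*13311 + 4354 = 30976.
Check: 1376255^2 - 1974*30976^2 = 1894077825025 - 1894077825024 = 1, so (x, y) = (1376255, 30976) solves the equation, and by the theorem it is the least positive solution.

(x, y) = (1376255, 30976)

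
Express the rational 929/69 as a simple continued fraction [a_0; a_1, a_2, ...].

Run the Euclidean algorithm on 929 and 69; the successive quotients are the partial quotients a_0, a_1, ... (each step inverts the fractional part left over by the previous one):
  929 = 13*69 + 32, so a_0 = 13.
  69 = 2*32 + 5, so a_1 = 2.
  32 = 6*5 + 2, so a_2 = 6.
  5 = 2*2 + 1, so a_3 = 2.
  2 = 2*1 + 0, so a_4 = 2.
The remainder reaches 0 after 5 divisions, so the expansion has 5 partial quotients, read off in order.

[13; 2, 6, 2, 2]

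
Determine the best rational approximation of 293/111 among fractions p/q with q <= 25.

66/25

Expand x = 293/111 as a continued fraction with the Euclidean algorithm:
  293 = 2*111 + 71, so a_0 = 2.
  111 = 1*71 + 40, so a_1 = 1.
  71 = 1*40 + 31, so a_2 = 1.
  40 = 1*31 + 9, so a_3 = 1.
  31 = 3*9 + 4, so a_4 = 3.
  9 = 2*4 + 1, so a_5 = 2.
  4 = 4*1 + 0, so a_6 = 4.
so x = [2; 1, 1, 1, 3, 2, 4].
Convergents (p_i = a_i*p_{i-1} + p_{i-2}, q_i = a_i*q_{i-1} + q_{i-2} with p_{-2}=0, p_{-1}=1, q_{-2}=1, q_{-1}=0), until the denominator exceeds 25:
  i=0: a_0=2, p_0 = 2*1 + 0 = 2, q_0 = 2*0 + 1 = 1.
  i=1: a_1=1, p_1 = 1*2 + 1 = 3, q_1 = 1*1 + 0 = 1.
  i=2: a_2=1, p_2 = 1*3 + 2 = 5, q_2 = 1*1 + 1 = 2.
  i=3: a_3=1, p_3 = 1*5 + 3 = 8, q_3 = 1*2 + 1 = 3.
  i=4: a_4=3, p_4 = 3*8 + 5 = 29, q_4 = 3*3 + 2 = 11.
  i=5: a_5=2, p_5 = 2*29 + 8 = 66, q_5 = 2*11 + 3 = 25.
  i=6: a_6=4, p_6 = 4*66 + 29 = 293, q_6 = 4*25 + 11 = 111.
q_6 = 111 > 25, so the last convergent with denominator <= 25 is p_5/q_5 = 66/25.
The closest fraction with denominator <= 25 is either p_5/q_5 or the intermediate fraction (k*p_5 + p_4)/(k*q_5 + q_4) with the largest k >= 1 whose denominator stays <= 25; these approach x as k grows, and every other convergent or intermediate fraction in range is farther away.
Largest k: floor((25 - q_4)/q_5) = floor((25 - 11)/25) = 0.
Since k = 0, no intermediate fraction beyond p_5/q_5 has denominator <= 25, so the convergent 66/25 is the closest (its error is |293*25 - 66*111|/(111*25) = 1/2775).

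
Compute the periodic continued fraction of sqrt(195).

[13; (1, 26)]

Write x_i = (sqrt(195) + m_i)/d_i with (m_0, d_0) = (0, 1). a_0 = floor(sqrt(195)) = 13, since 13^2 = 169 <= 195 < 196 = 14^2.
Iterate m_{i+1} = d_i*a_i - m_i, d_{i+1} = (195 - m_{i+1}^2)/d_i, a_{i+1} = floor((a_0 + m_{i+1})/d_{i+1}):
  m_1 = 1*13 - 0 = 13, d_1 = (195 - 13^2)/1 = 26/1 = 26, a_1 = floor((13 + 13)/26) = 1.
  m_2 = 26*1 - 13 = 13, d_2 = (195 - 13^2)/26 = 26/26 = 1, a_2 = floor((13 + 13)/1) = 26.
  m_3 = 1*26 - 13 = 13, d_3 = (195 - 13^2)/1 = 26/1 = 26: (m_3, d_3) = (m_1, d_1) = (13, 26), so from here the quotients repeat a_1, a_2; the period length is 2.
Hence the expansion of sqrt(195) is a_0 = 13 followed by the repeating block 1, 26 (period 2).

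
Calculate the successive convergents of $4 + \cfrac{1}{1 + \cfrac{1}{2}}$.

Using the convergent recurrence p_i = a_i*p_{i-1} + p_{i-2}, q_i = a_i*q_{i-1} + q_{i-2} with p_{-2}=0, p_{-1}=1, q_{-2}=1, q_{-1}=0:
  i=0: a_0=4, p_0 = 4*1 + 0 = 4, q_0 = 4*0 + 1 = 1.
  i=1: a_1=1, p_1 = 1*4 + 1 = 5, q_1 = 1*1 + 0 = 1.
  i=2: a_2=2, p_2 = 2*5 + 4 = 14, q_2 = 2*1 + 1 = 3.

4/1, 5/1, 14/3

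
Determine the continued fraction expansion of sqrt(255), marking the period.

[15; (1, 30)]

Write x_i = (sqrt(255) + m_i)/d_i with (m_0, d_0) = (0, 1). a_0 = floor(sqrt(255)) = 15, since 15^2 = 225 <= 255 < 256 = 16^2.
Iterate m_{i+1} = d_i*a_i - m_i, d_{i+1} = (255 - m_{i+1}^2)/d_i, a_{i+1} = floor((a_0 + m_{i+1})/d_{i+1}):
  m_1 = 1*15 - 0 = 15, d_1 = (255 - 15^2)/1 = 30/1 = 30, a_1 = floor((15 + 15)/30) = 1.
  m_2 = 30*1 - 15 = 15, d_2 = (255 - 15^2)/30 = 30/30 = 1, a_2 = floor((15 + 15)/1) = 30.
  m_3 = 1*30 - 15 = 15, d_3 = (255 - 15^2)/1 = 30/1 = 30: (m_3, d_3) = (m_1, d_1) = (15, 30), so from here the quotients repeat a_1, a_2; the period length is 2.
Hence the expansion of sqrt(255) is a_0 = 15 followed by the repeating block 1, 30 (period 2).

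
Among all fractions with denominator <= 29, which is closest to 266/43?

Expand x = 266/43 as a continued fraction with the Euclidean algorithm:
  266 = 6*43 + 8, so a_0 = 6.
  43 = 5*8 + 3, so a_1 = 5.
  8 = 2*3 + 2, so a_2 = 2.
  3 = 1*2 + 1, so a_3 = 1.
  2 = 2*1 + 0, so a_4 = 2.
so x = [6; 5, 2, 1, 2].
Convergents (p_i = a_i*p_{i-1} + p_{i-2}, q_i = a_i*q_{i-1} + q_{i-2} with p_{-2}=0, p_{-1}=1, q_{-2}=1, q_{-1}=0), until the denominator exceeds 29:
  i=0: a_0=6, p_0 = 6*1 + 0 = 6, q_0 = 6*0 + 1 = 1.
  i=1: a_1=5, p_1 = 5*6 + 1 = 31, q_1 = 5*1 + 0 = 5.
  i=2: a_2=2, p_2 = 2*31 + 6 = 68, q_2 = 2*5 + 1 = 11.
  i=3: a_3=1, p_3 = 1*68 + 31 = 99, q_3 = 1*11 + 5 = 16.
  i=4: a_4=2, p_4 = 2*99 + 68 = 266, q_4 = 2*16 + 11 = 43.
q_4 = 43 > 29, so the last convergent with denominator <= 29 is p_3/q_3 = 99/16.
The closest fraction with denominator <= 29 is either p_3/q_3 or the intermediate fraction (k*p_3 + p_2)/(k*q_3 + q_2) with the largest k >= 1 whose denominator stays <= 29; these approach x as k grows, and every other convergent or intermediate fraction in range is farther away.
Largest k: floor((29 - q_2)/q_3) = floor((29 - 11)/16) = 1.
That gives (1*99 + 68)/(1*16 + 11) = 167/27.
Compare the errors: |x - 99/16| = |266*16 - 99*43|/(43*16) = 1/688, and |x - 167/27| = |266*27 - 167*43|/(43*27) = 1/1161.
Cross-multiplying, 1*688 = 688 < 1161 = 1*1161, so 1/1161 is smaller: the intermediate fraction 167/27 is closer to x than 99/16.

167/27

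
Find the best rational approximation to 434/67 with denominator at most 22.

Expand x = 434/67 as a continued fraction with the Euclidean algorithm:
  434 = 6*67 + 32, so a_0 = 6.
  67 = 2*32 + 3, so a_1 = 2.
  32 = 10*3 + 2, so a_2 = 10.
  3 = 1*2 + 1, so a_3 = 1.
  2 = 2*1 + 0, so a_4 = 2.
so x = [6; 2, 10, 1, 2].
Convergents (p_i = a_i*p_{i-1} + p_{i-2}, q_i = a_i*q_{i-1} + q_{i-2} with p_{-2}=0, p_{-1}=1, q_{-2}=1, q_{-1}=0), until the denominator exceeds 22:
  i=0: a_0=6, p_0 = 6*1 + 0 = 6, q_0 = 6*0 + 1 = 1.
  i=1: a_1=2, p_1 = 2*6 + 1 = 13, q_1 = 2*1 + 0 = 2.
  i=2: a_2=10, p_2 = 10*13 + 6 = 136, q_2 = 10*2 + 1 = 21.
  i=3: a_3=1, p_3 = 1*136 + 13 = 149, q_3 = 1*21 + 2 = 23.
q_3 = 23 > 22, so the last convergent with denominator <= 22 is p_2/q_2 = 136/21.
The closest fraction with denominator <= 22 is either p_2/q_2 or the intermediate fraction (k*p_2 + p_1)/(k*q_2 + q_1) with the largest k >= 1 whose denominator stays <= 22; these approach x as k grows, and every other convergent or intermediate fraction in range is farther away.
Largest k: floor((22 - q_1)/q_2) = floor((22 - 2)/21) = 0.
Since k = 0, no intermediate fraction beyond p_2/q_2 has denominator <= 22, so the convergent 136/21 is the closest (its error is |434*21 - 136*67|/(67*21) = 2/1407).

136/21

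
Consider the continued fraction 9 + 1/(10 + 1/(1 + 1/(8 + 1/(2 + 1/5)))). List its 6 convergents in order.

Using the convergent recurrence p_i = a_i*p_{i-1} + p_{i-2}, q_i = a_i*q_{i-1} + q_{i-2} with p_{-2}=0, p_{-1}=1, q_{-2}=1, q_{-1}=0:
  i=0: a_0=9, p_0 = 9*1 + 0 = 9, q_0 = 9*0 + 1 = 1.
  i=1: a_1=10, p_1 = 10*9 + 1 = 91, q_1 = 10*1 + 0 = 10.
  i=2: a_2=1, p_2 = 1*91 + 9 = 100, q_2 = 1*10 + 1 = 11.
  i=3: a_3=8, p_3 = 8*100 + 91 = 891, q_3 = 8*11 + 10 = 98.
  i=4: a_4=2, p_4 = 2*891 + 100 = 1882, q_4 = 2*98 + 11 = 207.
  i=5: a_5=5, p_5 = 5*1882 + 891 = 10301, q_5 = 5*207 + 98 = 1133.

9/1, 91/10, 100/11, 891/98, 1882/207, 10301/1133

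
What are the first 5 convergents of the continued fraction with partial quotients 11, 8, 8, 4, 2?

Using the convergent recurrence p_i = a_i*p_{i-1} + p_{i-2}, q_i = a_i*q_{i-1} + q_{i-2} with p_{-2}=0, p_{-1}=1, q_{-2}=1, q_{-1}=0:
  i=0: a_0=11, p_0 = 11*1 + 0 = 11, q_0 = 11*0 + 1 = 1.
  i=1: a_1=8, p_1 = 8*11 + 1 = 89, q_1 = 8*1 + 0 = 8.
  i=2: a_2=8, p_2 = 8*89 + 11 = 723, q_2 = 8*8 + 1 = 65.
  i=3: a_3=4, p_3 = 4*723 + 89 = 2981, q_3 = 4*65 + 8 = 268.
  i=4: a_4=2, p_4 = 2*2981 + 723 = 6685, q_4 = 2*268 + 65 = 601.

11/1, 89/8, 723/65, 2981/268, 6685/601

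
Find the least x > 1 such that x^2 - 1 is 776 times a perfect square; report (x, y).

(x, y) = (195, 7)

First expand sqrt(776) as a continued fraction. With x_i = (sqrt(776) + m_i)/d_i and (m_0, d_0) = (0, 1): a_0 = floor(sqrt(776)) = 27, since 27^2 = 729 <= 776 < 784 = 28^2.
Iterate m_{i+1} = d_i*a_i - m_i, d_{i+1} = (776 - m_{i+1}^2)/d_i, a_{i+1} = floor((a_0 + m_{i+1})/d_{i+1}):
  m_1 = 1*27 - 0 = 27, d_1 = (776 - 27^2)/1 = 47/1 = 47, a_1 = floor((27 + 27)/47) = 1.
  m_2 = 47*1 - 27 = 20, d_2 = (776 - 20^2)/47 = 376/47 = 8, a_2 = floor((27 + 20)/8) = 5.
  m_3 = 8*5 - 20 = 20, d_3 = (776 - 20^2)/8 = 376/8 = 47, a_3 = floor((27 + 20)/47) = 1.
  m_4 = 47*1 - 20 = 27, d_4 = (776 - 27^2)/47 = 47/47 = 1, a_4 = floor((27 + 27)/1) = 54.
  m_5 = 1*54 - 27 = 27, d_5 = (776 - 27^2)/1 = 47/1 = 47: (m_5, d_5) = (m_1, d_1) = (27, 47), so from here the quotients repeat a_1, ..., a_4; the period length is 4.
So sqrt(776) = [27; (1, 5, 1, 54)] with period length k = 4.
k is even, so the fundamental solution of x^2 - 776y^2 = 1 is (p_{k-1}, q_{k-1}) = (p_3, q_3); compute convergents through index 3.
Convergents (p_i = a_i*p_{i-1} + p_{i-2}, q_i = a_i*q_{i-1} + q_{i-2} with p_{-2}=0, p_{-1}=1, q_{-2}=1, q_{-1}=0):
  i=0: a_0=27, p_0 = 27*1 + 0 = 27, q_0 = 27*0 + 1 = 1.
  i=1: a_1=1, p_1 = 1*27 + 1 = 28, q_1 = 1*1 + 0 = 1.
  i=2: a_2=5, p_2 = 5*28 + 27 = 167, q_2 = 5*1 + 1 = 6.
  i=3: a_3=1, p_3 = 1*167 + 28 = 195, q_3 = 1*6 + 1 = 7.
Check: 195^2 - 776*7^2 = 38025 - 38024 = 1, so (x, y) = (195, 7) solves the equation, and by the theorem it is the least positive solution.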